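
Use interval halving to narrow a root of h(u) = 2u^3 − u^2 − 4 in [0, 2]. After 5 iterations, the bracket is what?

[1.4375, 1.5]

midpoint 1: h = -3 < 0 → [1, 2]
midpoint 1.5: h = 0.5 > 0 → [1, 1.5]
midpoint 1.25: h = -1.65625 < 0 → [1.25, 1.5]
midpoint 1.375: h = -0.6914 < 0 → [1.375, 1.5]
midpoint 1.4375: h = -0.1255 < 0 → [1.4375, 1.5]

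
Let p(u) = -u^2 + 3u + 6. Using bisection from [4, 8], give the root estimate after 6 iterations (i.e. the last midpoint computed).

p(6) = -12 < 0, so the root lies in [4, 6]
p(5) = -4 < 0, so the root lies in [4, 5]
p(4.5) = -0.75 < 0, so the root lies in [4, 4.5]
p(4.25) = 0.6875 > 0, so the root lies in [4.25, 4.5]
p(4.375) = -0.0156 < 0, so the root lies in [4.25, 4.375]
p(4.3125) = 0.3398 > 0, so the root lies in [4.3125, 4.375]

4.3125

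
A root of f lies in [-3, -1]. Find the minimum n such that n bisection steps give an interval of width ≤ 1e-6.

Width after n steps is 2/2^n. Need 2^n ≥ 2/1e-6 = 2000000.
2^20 = 1048576 < 2000000 ≤ 2^21 = 2097152, so n = 21.

21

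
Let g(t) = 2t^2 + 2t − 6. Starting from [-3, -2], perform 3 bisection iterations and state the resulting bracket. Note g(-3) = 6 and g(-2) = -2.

[-2.375, -2.25]

m = -2.5, g(m) = 1.5 (+); new bracket [-2.5, -2]
m = -2.25, g(m) = -0.375 (−); new bracket [-2.5, -2.25]
m = -2.375, g(m) = 0.53125 (+); new bracket [-2.375, -2.25]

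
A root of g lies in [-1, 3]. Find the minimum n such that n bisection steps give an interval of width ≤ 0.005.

Width after n steps is 4/2^n. Need 2^n ≥ 4/0.005 = 800.
2^9 = 512 < 800 ≤ 2^10 = 1024, so n = 10.

10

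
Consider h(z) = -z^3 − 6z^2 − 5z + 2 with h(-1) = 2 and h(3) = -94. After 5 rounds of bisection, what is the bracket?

[0.25, 0.375]

m = 1, h(m) = -10 (−); new bracket [-1, 1]
m = 0, h(m) = 2 (+); new bracket [0, 1]
m = 0.5, h(m) = -2.125 (−); new bracket [0, 0.5]
m = 0.25, h(m) = 0.3594 (+); new bracket [0.25, 0.5]
m = 0.375, h(m) = -0.7715 (−); new bracket [0.25, 0.375]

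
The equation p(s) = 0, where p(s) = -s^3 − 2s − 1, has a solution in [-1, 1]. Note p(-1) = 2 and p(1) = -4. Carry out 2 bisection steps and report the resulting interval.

p(0) = -1 < 0, so the root lies in [-1, 0]
p(-0.5) = 0.125 > 0, so the root lies in [-0.5, 0]

[-0.5, 0]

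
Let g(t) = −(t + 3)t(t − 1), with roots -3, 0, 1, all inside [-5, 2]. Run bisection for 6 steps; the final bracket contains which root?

-3

g(-1.5) = -5.625 < 0, so the root lies in [-5, -1.5]
g(-3.25) = 3.453125 > 0, so the root lies in [-3.25, -1.5]
g(-2.375) = -5.009766 < 0, so the root lies in [-3.25, -2.375]
g(-2.8125) = -2.0105 < 0, so the root lies in [-3.25, -2.8125]
g(-3.03125) = 0.3819 > 0, so the root lies in [-3.03125, -2.8125]
g(-2.921875) = -0.8953 < 0, so the root lies in [-3.03125, -2.921875]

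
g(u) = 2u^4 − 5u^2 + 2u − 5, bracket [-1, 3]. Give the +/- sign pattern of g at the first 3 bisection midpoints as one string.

g(1) = -6 < 0, so the root lies in [1, 3]
g(2) = 11 > 0, so the root lies in [1, 2]
g(1.5) = -3.125 < 0, so the root lies in [1.5, 2]

-+-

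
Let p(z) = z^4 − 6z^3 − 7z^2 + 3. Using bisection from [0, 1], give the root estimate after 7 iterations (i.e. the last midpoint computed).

midpoint 0.5: p = 0.5625 > 0 → [0.5, 1]
midpoint 0.75: p = -3.152344 < 0 → [0.5, 0.75]
midpoint 0.625: p = -1.046631 < 0 → [0.5, 0.625]
midpoint 0.5625: p = -0.1826 < 0 → [0.5, 0.5625]
midpoint 0.53125: p = 0.2045 > 0 → [0.53125, 0.5625]
midpoint 0.546875: p = 0.0146 > 0 → [0.546875, 0.5625]
midpoint 0.5546875: p = -0.0831 < 0 → [0.546875, 0.5546875]

0.5546875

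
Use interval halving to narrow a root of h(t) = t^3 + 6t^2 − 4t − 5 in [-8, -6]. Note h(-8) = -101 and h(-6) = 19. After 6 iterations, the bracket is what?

midpoint -7: h = -26 < 0 → [-7, -6]
midpoint -6.5: h = -0.125 < 0 → [-6.5, -6]
midpoint -6.25: h = 10.234375 > 0 → [-6.5, -6.25]
midpoint -6.375: h = 5.2598 > 0 → [-6.5, -6.375]
midpoint -6.4375: h = 2.6194 > 0 → [-6.5, -6.4375]
midpoint -6.46875: h = 1.2603 > 0 → [-6.5, -6.46875]

[-6.5, -6.46875]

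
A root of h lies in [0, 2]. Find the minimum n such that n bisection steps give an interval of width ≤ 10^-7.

Width after n steps is 2/2^n. Need 2^n ≥ 2/10^-7 = 20000000.
2^24 = 16777216 < 20000000 ≤ 2^25 = 33554432, so n = 25.

25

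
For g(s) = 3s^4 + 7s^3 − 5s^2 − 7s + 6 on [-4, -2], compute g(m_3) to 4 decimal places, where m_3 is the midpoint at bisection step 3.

m = -3, g(m) = 36 (+); new bracket [-3, -2]
m = -2.5, g(m) = 0.0625 (+); new bracket [-2.5, -2]
m = -2.25, g(m) = -6.410156 (−); new bracket [-2.5, -2.25]

-6.4102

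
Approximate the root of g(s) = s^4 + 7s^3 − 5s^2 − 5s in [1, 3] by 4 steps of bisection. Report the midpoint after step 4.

1.125

g(2) = 42 > 0, so the root lies in [1, 2]
g(1.5) = 9.9375 > 0, so the root lies in [1, 1.5]
g(1.25) = 2.050781 > 0, so the root lies in [1, 1.25]
g(1.125) = -0.3845 < 0, so the root lies in [1.125, 1.25]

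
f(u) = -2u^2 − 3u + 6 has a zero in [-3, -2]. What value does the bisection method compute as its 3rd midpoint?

-2.625

f(-2.5) = 1 > 0, so the root lies in [-3, -2.5]
f(-2.75) = -0.875 < 0, so the root lies in [-2.75, -2.5]
f(-2.625) = 0.09375 > 0, so the root lies in [-2.75, -2.625]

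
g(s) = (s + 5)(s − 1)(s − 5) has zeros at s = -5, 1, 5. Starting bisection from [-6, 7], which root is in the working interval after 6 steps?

midpoint 0.5: g = 12.375 > 0 → [-6, 0.5]
midpoint -2.75: g = 65.390625 > 0 → [-6, -2.75]
midpoint -4.375: g = 31.494141 > 0 → [-6, -4.375]
midpoint -5.1875: g = -11.8191 < 0 → [-5.1875, -4.375]
midpoint -4.78125: g = 12.3698 > 0 → [-5.1875, -4.78125]
midpoint -4.984375: g = 0.9336 > 0 → [-5.1875, -4.984375]

-5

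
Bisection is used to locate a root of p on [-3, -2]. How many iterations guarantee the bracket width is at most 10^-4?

14

Width after n steps is 1/2^n. Need 2^n ≥ 1/10^-4 = 10000.
2^13 = 8192 < 10000 ≤ 2^14 = 16384, so n = 14.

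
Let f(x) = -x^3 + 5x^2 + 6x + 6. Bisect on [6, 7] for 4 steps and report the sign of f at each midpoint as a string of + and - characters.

midpoint 6.5: f = -18.375 < 0 → [6, 6.5]
midpoint 6.25: f = -5.328125 < 0 → [6, 6.25]
midpoint 6.125: f = 0.544922 > 0 → [6.125, 6.25]
midpoint 6.1875: f = -2.3386 < 0 → [6.125, 6.1875]

--+-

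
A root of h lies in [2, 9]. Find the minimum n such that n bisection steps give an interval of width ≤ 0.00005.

18

Width after n steps is 7/2^n. Need 2^n ≥ 7/0.00005 = 140000.
2^17 = 131072 < 140000 ≤ 2^18 = 262144, so n = 18.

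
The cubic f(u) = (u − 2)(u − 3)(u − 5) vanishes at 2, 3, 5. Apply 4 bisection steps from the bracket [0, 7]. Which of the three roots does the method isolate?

m = 3.5, f(m) = -1.125 (−); new bracket [3.5, 7]
m = 5.25, f(m) = 1.828125 (+); new bracket [3.5, 5.25]
m = 4.375, f(m) = -2.041016 (−); new bracket [4.375, 5.25]
m = 4.8125, f(m) = -0.9558 (−); new bracket [4.8125, 5.25]

5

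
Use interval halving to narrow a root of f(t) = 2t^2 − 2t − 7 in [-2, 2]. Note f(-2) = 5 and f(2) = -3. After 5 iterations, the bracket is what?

[-1.5, -1.375]

m = 0, f(m) = -7 (−); new bracket [-2, 0]
m = -1, f(m) = -3 (−); new bracket [-2, -1]
m = -1.5, f(m) = 0.5 (+); new bracket [-1.5, -1]
m = -1.25, f(m) = -1.375 (−); new bracket [-1.5, -1.25]
m = -1.375, f(m) = -0.4688 (−); new bracket [-1.5, -1.375]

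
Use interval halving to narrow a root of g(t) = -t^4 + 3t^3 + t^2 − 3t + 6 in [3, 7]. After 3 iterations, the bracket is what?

[3, 3.5]

t = 5 gives g = -234, negative; keep [3, 5]
t = 4 gives g = -54, negative; keep [3, 4]
t = 3.5 gives g = -13.6875, negative; keep [3, 3.5]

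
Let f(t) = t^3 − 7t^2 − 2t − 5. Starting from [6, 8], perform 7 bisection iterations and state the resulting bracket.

[7.359375, 7.375]

m = 7, f(m) = -19 (−); new bracket [7, 8]
m = 7.5, f(m) = 8.125 (+); new bracket [7, 7.5]
m = 7.25, f(m) = -6.359375 (−); new bracket [7.25, 7.5]
m = 7.375, f(m) = 0.6465 (+); new bracket [7.25, 7.375]
m = 7.3125, f(m) = -2.9148 (−); new bracket [7.3125, 7.375]
m = 7.34375, f(m) = -1.1488 (−); new bracket [7.34375, 7.375]
m = 7.359375, f(m) = -0.2549 (−); new bracket [7.359375, 7.375]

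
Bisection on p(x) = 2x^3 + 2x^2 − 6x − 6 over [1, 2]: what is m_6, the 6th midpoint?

x = 1.5 gives p = -3.75, negative; keep [1.5, 2]
x = 1.75 gives p = 0.34375, positive; keep [1.5, 1.75]
x = 1.625 gives p = -1.886719, negative; keep [1.625, 1.75]
x = 1.6875 gives p = -0.8188, negative; keep [1.6875, 1.75]
x = 1.71875 gives p = -0.2496, negative; keep [1.71875, 1.75]
x = 1.734375 gives p = 0.0441, positive; keep [1.71875, 1.734375]

1.734375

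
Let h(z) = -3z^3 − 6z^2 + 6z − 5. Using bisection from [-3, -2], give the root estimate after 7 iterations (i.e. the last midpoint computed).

-2.8984375

midpoint -2.5: h = -10.625 < 0 → [-3, -2.5]
midpoint -2.75: h = -4.484375 < 0 → [-3, -2.75]
midpoint -2.875: h = -0.552734 < 0 → [-3, -2.875]
midpoint -2.9375: h = 1.6438 > 0 → [-2.9375, -2.875]
midpoint -2.90625: h = 0.5258 > 0 → [-2.90625, -2.875]
midpoint -2.890625: h = -0.0183 < 0 → [-2.90625, -2.890625]
midpoint -2.8984375: h = 0.2525 > 0 → [-2.8984375, -2.890625]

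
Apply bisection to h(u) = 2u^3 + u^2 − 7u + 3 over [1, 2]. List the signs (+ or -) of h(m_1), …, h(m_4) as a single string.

u = 1.5 gives h = 1.5, positive; keep [1, 1.5]
u = 1.25 gives h = -0.28125, negative; keep [1.25, 1.5]
u = 1.375 gives h = 0.464844, positive; keep [1.25, 1.375]
u = 1.3125 gives h = 0.0571, positive; keep [1.25, 1.3125]

+-++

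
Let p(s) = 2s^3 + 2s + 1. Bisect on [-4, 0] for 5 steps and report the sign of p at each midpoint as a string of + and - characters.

p(-2) = -19 < 0, so the root lies in [-2, 0]
p(-1) = -3 < 0, so the root lies in [-1, 0]
p(-0.5) = -0.25 < 0, so the root lies in [-0.5, 0]
p(-0.25) = 0.4688 > 0, so the root lies in [-0.5, -0.25]
p(-0.375) = 0.1445 > 0, so the root lies in [-0.5, -0.375]

---++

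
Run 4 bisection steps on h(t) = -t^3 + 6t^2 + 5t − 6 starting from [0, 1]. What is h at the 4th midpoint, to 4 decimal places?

h(0.5) = -2.125 < 0, so the root lies in [0.5, 1]
h(0.75) = 0.703125 > 0, so the root lies in [0.5, 0.75]
h(0.625) = -0.775391 < 0, so the root lies in [0.625, 0.75]
h(0.6875) = -0.0515 < 0, so the root lies in [0.6875, 0.75]

-0.0515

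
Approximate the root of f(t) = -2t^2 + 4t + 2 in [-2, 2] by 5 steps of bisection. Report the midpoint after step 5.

midpoint 0: f = 2 > 0 → [-2, 0]
midpoint -1: f = -4 < 0 → [-1, 0]
midpoint -0.5: f = -0.5 < 0 → [-0.5, 0]
midpoint -0.25: f = 0.875 > 0 → [-0.5, -0.25]
midpoint -0.375: f = 0.2188 > 0 → [-0.5, -0.375]

-0.375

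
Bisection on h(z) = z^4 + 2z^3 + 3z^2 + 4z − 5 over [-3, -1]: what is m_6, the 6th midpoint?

-2.03125

z = -2 gives h = -1, negative; keep [-3, -2]
z = -2.5 gives h = 11.5625, positive; keep [-2.5, -2]
z = -2.25 gives h = 4.035156, positive; keep [-2.25, -2]
z = -2.125 gives h = 1.2463, positive; keep [-2.125, -2]
z = -2.0625 gives h = 0.0601, positive; keep [-2.0625, -2]
z = -2.03125 gives h = -0.4852, negative; keep [-2.0625, -2.03125]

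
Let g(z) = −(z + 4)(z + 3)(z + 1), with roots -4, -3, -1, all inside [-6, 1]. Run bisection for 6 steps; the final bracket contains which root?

g(-2.5) = 1.125 > 0, so the root lies in [-2.5, 1]
g(-0.75) = -1.828125 < 0, so the root lies in [-2.5, -0.75]
g(-1.625) = 2.041016 > 0, so the root lies in [-1.625, -0.75]
g(-1.1875) = 0.9558 > 0, so the root lies in [-1.1875, -0.75]
g(-0.96875) = -0.1924 < 0, so the root lies in [-1.1875, -0.96875]
g(-1.078125) = 0.4387 > 0, so the root lies in [-1.078125, -0.96875]

-1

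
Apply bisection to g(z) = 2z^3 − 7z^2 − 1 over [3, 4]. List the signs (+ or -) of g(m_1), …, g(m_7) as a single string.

-+++-+-

z = 3.5 gives g = -1, negative; keep [3.5, 4]
z = 3.75 gives g = 6.03125, positive; keep [3.5, 3.75]
z = 3.625 gives g = 2.285156, positive; keep [3.5, 3.625]
z = 3.5625 gives g = 0.5864, positive; keep [3.5, 3.5625]
z = 3.53125 gives g = -0.2206, negative; keep [3.53125, 3.5625]
z = 3.546875 gives g = 0.1794, positive; keep [3.53125, 3.546875]
z = 3.5390625 gives g = -0.0215, negative; keep [3.5390625, 3.546875]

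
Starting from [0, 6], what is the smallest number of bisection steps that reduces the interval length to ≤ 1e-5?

Width after n steps is 6/2^n. Need 2^n ≥ 6/1e-5 = 600000.
2^19 = 524288 < 600000 ≤ 2^20 = 1048576, so n = 20.

20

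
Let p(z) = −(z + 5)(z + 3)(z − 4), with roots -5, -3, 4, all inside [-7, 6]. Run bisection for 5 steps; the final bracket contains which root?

4

midpoint -0.5: p = 50.625 > 0 → [-0.5, 6]
midpoint 2.75: p = 55.703125 > 0 → [2.75, 6]
midpoint 4.375: p = -25.927734 < 0 → [2.75, 4.375]
midpoint 3.5625: p = 24.5837 > 0 → [3.5625, 4.375]
midpoint 3.96875: p = 1.9532 > 0 → [3.96875, 4.375]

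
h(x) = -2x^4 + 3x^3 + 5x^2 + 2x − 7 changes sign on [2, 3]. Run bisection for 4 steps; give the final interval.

[2.4375, 2.5]

midpoint 2.5: h = -2 < 0 → [2, 2.5]
midpoint 2.25: h = 5.726562 > 0 → [2.25, 2.5]
midpoint 2.375: h = 2.509277 > 0 → [2.375, 2.5]
midpoint 2.4375: h = 0.4279 > 0 → [2.4375, 2.5]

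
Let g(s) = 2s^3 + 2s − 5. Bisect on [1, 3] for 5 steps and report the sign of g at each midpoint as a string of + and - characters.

++++-

m = 2, g(m) = 15 (+); new bracket [1, 2]
m = 1.5, g(m) = 4.75 (+); new bracket [1, 1.5]
m = 1.25, g(m) = 1.40625 (+); new bracket [1, 1.25]
m = 1.125, g(m) = 0.0977 (+); new bracket [1, 1.125]
m = 1.0625, g(m) = -0.4761 (−); new bracket [1.0625, 1.125]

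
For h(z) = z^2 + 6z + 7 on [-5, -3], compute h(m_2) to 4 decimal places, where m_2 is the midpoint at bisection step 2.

z = -4 gives h = -1, negative; keep [-5, -4]
z = -4.5 gives h = 0.25, positive; keep [-4.5, -4]

0.2500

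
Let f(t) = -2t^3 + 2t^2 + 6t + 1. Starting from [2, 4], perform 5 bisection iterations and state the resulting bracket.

f(3) = -17 < 0, so the root lies in [2, 3]
f(2.5) = -2.75 < 0, so the root lies in [2, 2.5]
f(2.25) = 1.84375 > 0, so the root lies in [2.25, 2.5]
f(2.375) = -0.2617 < 0, so the root lies in [2.25, 2.375]
f(2.3125) = 0.8374 > 0, so the root lies in [2.3125, 2.375]

[2.3125, 2.375]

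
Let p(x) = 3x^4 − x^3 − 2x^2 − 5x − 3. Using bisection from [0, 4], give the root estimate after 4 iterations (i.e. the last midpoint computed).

1.75

m = 2, p(m) = 19 (+); new bracket [0, 2]
m = 1, p(m) = -8 (−); new bracket [1, 2]
m = 1.5, p(m) = -3.1875 (−); new bracket [1.5, 2]
m = 1.75, p(m) = 4.9023 (+); new bracket [1.5, 1.75]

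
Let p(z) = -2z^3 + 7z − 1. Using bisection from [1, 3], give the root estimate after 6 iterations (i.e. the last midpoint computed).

1.78125

midpoint 2: p = -3 < 0 → [1, 2]
midpoint 1.5: p = 2.75 > 0 → [1.5, 2]
midpoint 1.75: p = 0.53125 > 0 → [1.75, 2]
midpoint 1.875: p = -1.0586 < 0 → [1.75, 1.875]
midpoint 1.8125: p = -0.2212 < 0 → [1.75, 1.8125]
midpoint 1.78125: p = 0.1655 > 0 → [1.78125, 1.8125]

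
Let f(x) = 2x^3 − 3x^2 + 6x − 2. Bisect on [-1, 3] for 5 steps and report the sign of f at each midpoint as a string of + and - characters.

+-+--

midpoint 1: f = 3 > 0 → [-1, 1]
midpoint 0: f = -2 < 0 → [0, 1]
midpoint 0.5: f = 0.5 > 0 → [0, 0.5]
midpoint 0.25: f = -0.6562 < 0 → [0.25, 0.5]
midpoint 0.375: f = -0.0664 < 0 → [0.375, 0.5]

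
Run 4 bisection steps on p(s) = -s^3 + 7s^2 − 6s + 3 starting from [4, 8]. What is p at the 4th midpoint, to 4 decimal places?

midpoint 6: p = 3 > 0 → [6, 8]
midpoint 7: p = -39 < 0 → [6, 7]
midpoint 6.5: p = -14.875 < 0 → [6, 6.5]
midpoint 6.25: p = -5.2031 < 0 → [6, 6.25]

-5.2031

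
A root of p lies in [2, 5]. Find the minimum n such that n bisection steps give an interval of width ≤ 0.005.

10

Width after n steps is 3/2^n. Need 2^n ≥ 3/0.005 = 600.
2^9 = 512 < 600 ≤ 2^10 = 1024, so n = 10.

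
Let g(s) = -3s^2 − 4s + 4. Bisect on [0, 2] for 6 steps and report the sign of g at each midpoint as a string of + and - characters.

-+-+-+

m = 1, g(m) = -3 (−); new bracket [0, 1]
m = 0.5, g(m) = 1.25 (+); new bracket [0.5, 1]
m = 0.75, g(m) = -0.6875 (−); new bracket [0.5, 0.75]
m = 0.625, g(m) = 0.3281 (+); new bracket [0.625, 0.75]
m = 0.6875, g(m) = -0.168 (−); new bracket [0.625, 0.6875]
m = 0.65625, g(m) = 0.083 (+); new bracket [0.65625, 0.6875]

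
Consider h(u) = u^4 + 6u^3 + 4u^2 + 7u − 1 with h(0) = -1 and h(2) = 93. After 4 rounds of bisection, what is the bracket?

[0.125, 0.25]

m = 1, h(m) = 17 (+); new bracket [0, 1]
m = 0.5, h(m) = 4.3125 (+); new bracket [0, 0.5]
m = 0.25, h(m) = 1.097656 (+); new bracket [0, 0.25]
m = 0.125, h(m) = -0.0505 (−); new bracket [0.125, 0.25]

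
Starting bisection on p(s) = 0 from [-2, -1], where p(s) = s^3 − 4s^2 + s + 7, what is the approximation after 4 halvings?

-1.0625

p(-1.5) = -6.875 < 0, so the root lies in [-1.5, -1]
p(-1.25) = -2.453125 < 0, so the root lies in [-1.25, -1]
p(-1.125) = -0.611328 < 0, so the root lies in [-1.125, -1]
p(-1.0625) = 0.2224 > 0, so the root lies in [-1.125, -1.0625]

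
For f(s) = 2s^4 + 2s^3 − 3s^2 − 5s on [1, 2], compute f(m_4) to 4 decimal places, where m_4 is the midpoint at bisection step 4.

f(1.5) = 2.625 > 0, so the root lies in [1, 1.5]
f(1.25) = -2.148438 < 0, so the root lies in [1.25, 1.5]
f(1.375) = -0.19873 < 0, so the root lies in [1.375, 1.5]
f(1.4375) = 1.0943 > 0, so the root lies in [1.375, 1.4375]

1.0943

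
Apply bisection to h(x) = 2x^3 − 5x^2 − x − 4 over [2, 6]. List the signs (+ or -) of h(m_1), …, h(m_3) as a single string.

++-

m = 4, h(m) = 40 (+); new bracket [2, 4]
m = 3, h(m) = 2 (+); new bracket [2, 3]
m = 2.5, h(m) = -6.5 (−); new bracket [2.5, 3]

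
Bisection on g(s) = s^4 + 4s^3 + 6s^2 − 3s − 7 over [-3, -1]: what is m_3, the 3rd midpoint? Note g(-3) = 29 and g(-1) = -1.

s = -2 gives g = 7, positive; keep [-2, -1]
s = -1.5 gives g = 2.5625, positive; keep [-1.5, -1]
s = -1.25 gives g = 0.753906, positive; keep [-1.25, -1]

-1.25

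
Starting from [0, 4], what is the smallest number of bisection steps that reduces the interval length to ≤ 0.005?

10

Width after n steps is 4/2^n. Need 2^n ≥ 4/0.005 = 800.
2^9 = 512 < 800 ≤ 2^10 = 1024, so n = 10.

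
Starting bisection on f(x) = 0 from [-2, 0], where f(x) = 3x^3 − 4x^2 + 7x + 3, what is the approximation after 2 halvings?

-0.5

f(-1) = -11 < 0, so the root lies in [-1, 0]
f(-0.5) = -1.875 < 0, so the root lies in [-0.5, 0]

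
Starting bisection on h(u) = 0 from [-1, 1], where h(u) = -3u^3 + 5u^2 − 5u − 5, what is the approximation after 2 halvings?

m = 0, h(m) = -5 (−); new bracket [-1, 0]
m = -0.5, h(m) = -0.875 (−); new bracket [-1, -0.5]

-0.5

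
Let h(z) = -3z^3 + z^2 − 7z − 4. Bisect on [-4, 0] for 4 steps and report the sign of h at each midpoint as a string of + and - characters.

+++-

m = -2, h(m) = 38 (+); new bracket [-2, 0]
m = -1, h(m) = 7 (+); new bracket [-1, 0]
m = -0.5, h(m) = 0.125 (+); new bracket [-0.5, 0]
m = -0.25, h(m) = -2.1406 (−); new bracket [-0.5, -0.25]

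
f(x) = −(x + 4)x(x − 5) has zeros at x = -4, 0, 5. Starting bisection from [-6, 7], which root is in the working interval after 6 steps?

5

m = 0.5, f(m) = 10.125 (+); new bracket [0.5, 7]
m = 3.75, f(m) = 36.328125 (+); new bracket [3.75, 7]
m = 5.375, f(m) = -18.896484 (−); new bracket [3.75, 5.375]
m = 4.5625, f(m) = 17.0916 (+); new bracket [4.5625, 5.375]
m = 4.96875, f(m) = 1.3926 (+); new bracket [4.96875, 5.375]
m = 5.171875, f(m) = -8.153 (−); new bracket [4.96875, 5.171875]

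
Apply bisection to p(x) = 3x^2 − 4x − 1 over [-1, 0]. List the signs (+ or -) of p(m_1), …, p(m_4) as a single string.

x = -0.5 gives p = 1.75, positive; keep [-0.5, 0]
x = -0.25 gives p = 0.1875, positive; keep [-0.25, 0]
x = -0.125 gives p = -0.453125, negative; keep [-0.25, -0.125]
x = -0.1875 gives p = -0.1445, negative; keep [-0.25, -0.1875]

++--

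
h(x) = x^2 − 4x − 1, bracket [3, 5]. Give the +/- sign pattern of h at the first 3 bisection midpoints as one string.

m = 4, h(m) = -1 (−); new bracket [4, 5]
m = 4.5, h(m) = 1.25 (+); new bracket [4, 4.5]
m = 4.25, h(m) = 0.0625 (+); new bracket [4, 4.25]

-++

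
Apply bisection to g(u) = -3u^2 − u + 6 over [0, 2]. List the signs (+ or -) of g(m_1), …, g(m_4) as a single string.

g(1) = 2 > 0, so the root lies in [1, 2]
g(1.5) = -2.25 < 0, so the root lies in [1, 1.5]
g(1.25) = 0.0625 > 0, so the root lies in [1.25, 1.5]
g(1.375) = -1.0469 < 0, so the root lies in [1.25, 1.375]

+-+-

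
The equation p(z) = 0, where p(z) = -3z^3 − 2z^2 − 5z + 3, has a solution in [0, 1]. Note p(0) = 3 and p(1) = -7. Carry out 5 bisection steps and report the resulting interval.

p(0.5) = -0.375 < 0, so the root lies in [0, 0.5]
p(0.25) = 1.578125 > 0, so the root lies in [0.25, 0.5]
p(0.375) = 0.685547 > 0, so the root lies in [0.375, 0.5]
p(0.4375) = 0.1785 > 0, so the root lies in [0.4375, 0.5]
p(0.46875) = -0.0922 < 0, so the root lies in [0.4375, 0.46875]

[0.4375, 0.46875]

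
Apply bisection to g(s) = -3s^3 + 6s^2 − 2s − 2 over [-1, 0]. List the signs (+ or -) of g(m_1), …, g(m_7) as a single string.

+--++--

m = -0.5, g(m) = 0.875 (+); new bracket [-0.5, 0]
m = -0.25, g(m) = -1.078125 (−); new bracket [-0.5, -0.25]
m = -0.375, g(m) = -0.248047 (−); new bracket [-0.5, -0.375]
m = -0.4375, g(m) = 0.2747 (+); new bracket [-0.4375, -0.375]
m = -0.40625, g(m) = 0.0039 (+); new bracket [-0.40625, -0.375]
m = -0.390625, g(m) = -0.1244 (−); new bracket [-0.40625, -0.390625]
m = -0.3984375, g(m) = -0.0609 (−); new bracket [-0.40625, -0.3984375]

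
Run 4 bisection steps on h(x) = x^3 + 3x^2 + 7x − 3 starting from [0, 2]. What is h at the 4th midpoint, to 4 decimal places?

0.0996

h(1) = 8 > 0, so the root lies in [0, 1]
h(0.5) = 1.375 > 0, so the root lies in [0, 0.5]
h(0.25) = -1.046875 < 0, so the root lies in [0.25, 0.5]
h(0.375) = 0.0996 > 0, so the root lies in [0.25, 0.375]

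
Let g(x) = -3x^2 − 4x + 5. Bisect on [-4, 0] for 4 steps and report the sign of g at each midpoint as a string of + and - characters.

midpoint -2: g = 1 > 0 → [-4, -2]
midpoint -3: g = -10 < 0 → [-3, -2]
midpoint -2.5: g = -3.75 < 0 → [-2.5, -2]
midpoint -2.25: g = -1.1875 < 0 → [-2.25, -2]

+---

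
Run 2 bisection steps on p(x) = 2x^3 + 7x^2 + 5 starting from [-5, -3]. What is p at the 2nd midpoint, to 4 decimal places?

5.0000

midpoint -4: p = -11 < 0 → [-4, -3]
midpoint -3.5: p = 5 > 0 → [-4, -3.5]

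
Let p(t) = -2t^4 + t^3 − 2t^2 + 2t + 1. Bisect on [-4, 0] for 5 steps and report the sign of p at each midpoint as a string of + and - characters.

m = -2, p(m) = -51 (−); new bracket [-2, 0]
m = -1, p(m) = -6 (−); new bracket [-1, 0]
m = -0.5, p(m) = -0.75 (−); new bracket [-0.5, 0]
m = -0.25, p(m) = 0.3516 (+); new bracket [-0.5, -0.25]
m = -0.375, p(m) = -0.1235 (−); new bracket [-0.375, -0.25]

---+-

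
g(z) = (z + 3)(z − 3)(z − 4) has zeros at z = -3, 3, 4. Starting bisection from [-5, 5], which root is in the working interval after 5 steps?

g(0) = 36 > 0, so the root lies in [-5, 0]
g(-2.5) = 17.875 > 0, so the root lies in [-5, -2.5]
g(-3.75) = -39.234375 < 0, so the root lies in [-3.75, -2.5]
g(-3.125) = -5.4551 < 0, so the root lies in [-3.125, -2.5]
g(-2.8125) = 7.4246 > 0, so the root lies in [-3.125, -2.8125]

-3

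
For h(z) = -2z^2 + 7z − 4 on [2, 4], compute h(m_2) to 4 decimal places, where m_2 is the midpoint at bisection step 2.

midpoint 3: h = -1 < 0 → [2, 3]
midpoint 2.5: h = 1 > 0 → [2.5, 3]

1.0000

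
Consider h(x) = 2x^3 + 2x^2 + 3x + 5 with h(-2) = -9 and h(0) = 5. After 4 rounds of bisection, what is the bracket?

x = -1 gives h = 2, positive; keep [-2, -1]
x = -1.5 gives h = -1.75, negative; keep [-1.5, -1]
x = -1.25 gives h = 0.46875, positive; keep [-1.5, -1.25]
x = -1.375 gives h = -0.543, negative; keep [-1.375, -1.25]

[-1.375, -1.25]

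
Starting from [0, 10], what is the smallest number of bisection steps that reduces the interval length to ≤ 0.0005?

Width after n steps is 10/2^n. Need 2^n ≥ 10/0.0005 = 20000.
2^14 = 16384 < 20000 ≤ 2^15 = 32768, so n = 15.

15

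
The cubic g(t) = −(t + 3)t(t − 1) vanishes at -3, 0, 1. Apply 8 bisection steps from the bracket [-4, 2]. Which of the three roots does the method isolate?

-3

g(-1) = -4 < 0, so the root lies in [-4, -1]
g(-2.5) = -4.375 < 0, so the root lies in [-4, -2.5]
g(-3.25) = 3.453125 > 0, so the root lies in [-3.25, -2.5]
g(-2.875) = -1.3926 < 0, so the root lies in [-3.25, -2.875]
g(-3.0625) = 0.7776 > 0, so the root lies in [-3.0625, -2.875]
g(-2.96875) = -0.3682 < 0, so the root lies in [-3.0625, -2.96875]
g(-3.015625) = 0.1892 > 0, so the root lies in [-3.015625, -2.96875]
g(-2.9921875) = -0.0933 < 0, so the root lies in [-3.015625, -2.9921875]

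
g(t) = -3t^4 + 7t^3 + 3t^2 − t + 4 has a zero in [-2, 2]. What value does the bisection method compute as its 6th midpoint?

-0.9375

g(0) = 4 > 0, so the root lies in [-2, 0]
g(-1) = -2 < 0, so the root lies in [-1, 0]
g(-0.5) = 4.1875 > 0, so the root lies in [-1, -0.5]
g(-0.75) = 2.5352 > 0, so the root lies in [-1, -0.75]
g(-0.875) = 0.7239 > 0, so the root lies in [-1, -0.875]
g(-0.9375) = -0.511 < 0, so the root lies in [-0.9375, -0.875]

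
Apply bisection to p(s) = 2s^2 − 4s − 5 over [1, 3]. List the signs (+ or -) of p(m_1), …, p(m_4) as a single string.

s = 2 gives p = -5, negative; keep [2, 3]
s = 2.5 gives p = -2.5, negative; keep [2.5, 3]
s = 2.75 gives p = -0.875, negative; keep [2.75, 3]
s = 2.875 gives p = 0.0312, positive; keep [2.75, 2.875]

---+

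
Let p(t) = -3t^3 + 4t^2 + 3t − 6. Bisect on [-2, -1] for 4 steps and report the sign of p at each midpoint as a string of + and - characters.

t = -1.5 gives p = 8.625, positive; keep [-1.5, -1]
t = -1.25 gives p = 2.359375, positive; keep [-1.25, -1]
t = -1.125 gives p = -0.041016, negative; keep [-1.25, -1.125]
t = -1.1875 gives p = 1.1018, positive; keep [-1.1875, -1.125]

++-+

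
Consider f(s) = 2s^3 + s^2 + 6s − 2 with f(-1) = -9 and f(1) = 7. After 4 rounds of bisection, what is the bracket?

s = 0 gives f = -2, negative; keep [0, 1]
s = 0.5 gives f = 1.5, positive; keep [0, 0.5]
s = 0.25 gives f = -0.40625, negative; keep [0.25, 0.5]
s = 0.375 gives f = 0.4961, positive; keep [0.25, 0.375]

[0.25, 0.375]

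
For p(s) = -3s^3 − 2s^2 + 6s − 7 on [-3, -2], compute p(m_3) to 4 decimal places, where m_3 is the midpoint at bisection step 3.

0.0059

m = -2.5, p(m) = 12.375 (+); new bracket [-2.5, -2]
m = -2.25, p(m) = 3.546875 (+); new bracket [-2.25, -2]
m = -2.125, p(m) = 0.005859 (+); new bracket [-2.125, -2]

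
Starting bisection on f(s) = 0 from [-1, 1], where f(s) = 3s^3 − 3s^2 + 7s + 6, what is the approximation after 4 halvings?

-0.625

s = 0 gives f = 6, positive; keep [-1, 0]
s = -0.5 gives f = 1.375, positive; keep [-1, -0.5]
s = -0.75 gives f = -2.203125, negative; keep [-0.75, -0.5]
s = -0.625 gives f = -0.2793, negative; keep [-0.625, -0.5]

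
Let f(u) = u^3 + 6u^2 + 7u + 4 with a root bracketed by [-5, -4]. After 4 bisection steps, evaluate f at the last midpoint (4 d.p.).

u = -4.5 gives f = 2.875, positive; keep [-5, -4.5]
u = -4.75 gives f = -1.046875, negative; keep [-4.75, -4.5]
u = -4.625 gives f = 1.037109, positive; keep [-4.75, -4.625]
u = -4.6875 gives f = 0.0266, positive; keep [-4.75, -4.6875]

0.0266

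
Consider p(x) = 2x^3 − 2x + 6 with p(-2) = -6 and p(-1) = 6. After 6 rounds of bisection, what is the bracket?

[-1.671875, -1.65625]

midpoint -1.5: p = 2.25 > 0 → [-2, -1.5]
midpoint -1.75: p = -1.21875 < 0 → [-1.75, -1.5]
midpoint -1.625: p = 0.667969 > 0 → [-1.75, -1.625]
midpoint -1.6875: p = -0.2358 < 0 → [-1.6875, -1.625]
midpoint -1.65625: p = 0.2258 > 0 → [-1.6875, -1.65625]
midpoint -1.671875: p = -0.0026 < 0 → [-1.671875, -1.65625]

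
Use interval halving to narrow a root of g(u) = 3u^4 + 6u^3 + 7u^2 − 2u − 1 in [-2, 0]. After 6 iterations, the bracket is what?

[-0.28125, -0.25]

g(-1) = 5 > 0, so the root lies in [-1, 0]
g(-0.5) = 1.1875 > 0, so the root lies in [-0.5, 0]
g(-0.25) = -0.144531 < 0, so the root lies in [-0.5, -0.25]
g(-0.375) = 0.4773 > 0, so the root lies in [-0.375, -0.25]
g(-0.3125) = 0.1541 > 0, so the root lies in [-0.3125, -0.25]
g(-0.28125) = 0.0015 > 0, so the root lies in [-0.28125, -0.25]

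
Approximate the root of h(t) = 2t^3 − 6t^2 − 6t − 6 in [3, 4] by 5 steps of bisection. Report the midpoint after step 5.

3.96875

m = 3.5, h(m) = -14.75 (−); new bracket [3.5, 4]
m = 3.75, h(m) = -7.40625 (−); new bracket [3.75, 4]
m = 3.875, h(m) = -2.972656 (−); new bracket [3.875, 4]
m = 3.9375, h(m) = -0.5552 (−); new bracket [3.9375, 4]
m = 3.96875, h(m) = 0.705 (+); new bracket [3.9375, 3.96875]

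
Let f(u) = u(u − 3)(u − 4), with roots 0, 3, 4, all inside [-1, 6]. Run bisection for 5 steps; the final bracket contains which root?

u = 2.5 gives f = 1.875, positive; keep [-1, 2.5]
u = 0.75 gives f = 5.484375, positive; keep [-1, 0.75]
u = -0.125 gives f = -1.611328, negative; keep [-0.125, 0.75]
u = 0.3125 gives f = 3.0969, positive; keep [-0.125, 0.3125]
u = 0.09375 gives f = 1.0643, positive; keep [-0.125, 0.09375]

0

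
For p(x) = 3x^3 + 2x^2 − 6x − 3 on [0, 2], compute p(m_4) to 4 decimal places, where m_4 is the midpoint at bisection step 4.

x = 1 gives p = -4, negative; keep [1, 2]
x = 1.5 gives p = 2.625, positive; keep [1, 1.5]
x = 1.25 gives p = -1.515625, negative; keep [1.25, 1.5]
x = 1.375 gives p = 0.3301, positive; keep [1.25, 1.375]

0.3301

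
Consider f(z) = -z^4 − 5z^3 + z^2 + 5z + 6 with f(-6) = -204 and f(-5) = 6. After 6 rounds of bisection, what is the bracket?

m = -5.5, f(m) = -74.4375 (−); new bracket [-5.5, -5]
m = -5.25, f(m) = -28.863281 (−); new bracket [-5.25, -5]
m = -5.125, f(m) = -10.185791 (−); new bracket [-5.125, -5]
m = -5.0625, f(m) = -1.7927 (−); new bracket [-5.0625, -5]
m = -5.03125, f(m) = 2.1773 (+); new bracket [-5.0625, -5.03125]
m = -5.046875, f(m) = 0.2109 (+); new bracket [-5.0625, -5.046875]

[-5.0625, -5.046875]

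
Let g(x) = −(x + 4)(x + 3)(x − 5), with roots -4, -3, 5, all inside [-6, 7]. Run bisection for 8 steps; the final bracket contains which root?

5

x = 0.5 gives g = 70.875, positive; keep [0.5, 7]
x = 3.75 gives g = 65.390625, positive; keep [3.75, 7]
x = 5.375 gives g = -29.443359, negative; keep [3.75, 5.375]
x = 4.5625 gives g = 28.3298, positive; keep [4.5625, 5.375]
x = 4.96875 gives g = 2.2334, positive; keep [4.96875, 5.375]
x = 5.171875 gives g = -12.8823, negative; keep [4.96875, 5.171875]
x = 5.0703125 gives g = -5.1469, negative; keep [4.96875, 5.0703125]
x = 5.01953125 gives g = -1.4127, negative; keep [4.96875, 5.01953125]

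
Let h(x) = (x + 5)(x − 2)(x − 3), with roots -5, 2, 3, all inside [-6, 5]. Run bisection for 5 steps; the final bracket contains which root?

h(-0.5) = 39.375 > 0, so the root lies in [-6, -0.5]
h(-3.25) = 57.421875 > 0, so the root lies in [-6, -3.25]
h(-4.625) = 18.943359 > 0, so the root lies in [-6, -4.625]
h(-5.3125) = -18.9954 < 0, so the root lies in [-5.3125, -4.625]
h(-4.96875) = 1.7354 > 0, so the root lies in [-5.3125, -4.96875]

-5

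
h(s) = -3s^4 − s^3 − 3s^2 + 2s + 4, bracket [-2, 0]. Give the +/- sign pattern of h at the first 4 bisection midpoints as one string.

-++-

midpoint -1: h = -3 < 0 → [-1, 0]
midpoint -0.5: h = 2.1875 > 0 → [-1, -0.5]
midpoint -0.75: h = 0.285156 > 0 → [-1, -0.75]
midpoint -0.875: h = -1.1355 < 0 → [-0.875, -0.75]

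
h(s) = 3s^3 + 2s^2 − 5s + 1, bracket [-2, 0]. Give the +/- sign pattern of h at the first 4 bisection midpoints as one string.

++-+

s = -1 gives h = 5, positive; keep [-2, -1]
s = -1.5 gives h = 2.875, positive; keep [-2, -1.5]
s = -1.75 gives h = -0.203125, negative; keep [-1.75, -1.5]
s = -1.625 gives h = 1.5332, positive; keep [-1.75, -1.625]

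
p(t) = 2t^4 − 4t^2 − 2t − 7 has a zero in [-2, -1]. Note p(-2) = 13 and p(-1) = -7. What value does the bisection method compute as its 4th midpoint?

t = -1.5 gives p = -2.875, negative; keep [-2, -1.5]
t = -1.75 gives p = 3.007812, positive; keep [-1.75, -1.5]
t = -1.625 gives p = -0.366699, negative; keep [-1.75, -1.625]
t = -1.6875 gives p = 1.2027, positive; keep [-1.6875, -1.625]

-1.6875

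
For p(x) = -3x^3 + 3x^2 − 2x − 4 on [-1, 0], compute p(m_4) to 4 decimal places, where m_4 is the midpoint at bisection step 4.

m = -0.5, p(m) = -1.875 (−); new bracket [-1, -0.5]
m = -0.75, p(m) = 0.453125 (+); new bracket [-0.75, -0.5]
m = -0.625, p(m) = -0.845703 (−); new bracket [-0.75, -0.625]
m = -0.6875, p(m) = -0.2322 (−); new bracket [-0.75, -0.6875]

-0.2322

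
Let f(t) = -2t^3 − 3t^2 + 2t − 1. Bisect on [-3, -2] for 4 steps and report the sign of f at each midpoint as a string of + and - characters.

+++-

t = -2.5 gives f = 6.5, positive; keep [-2.5, -2]
t = -2.25 gives f = 2.09375, positive; keep [-2.25, -2]
t = -2.125 gives f = 0.394531, positive; keep [-2.125, -2]
t = -2.0625 gives f = -0.3394, negative; keep [-2.125, -2.0625]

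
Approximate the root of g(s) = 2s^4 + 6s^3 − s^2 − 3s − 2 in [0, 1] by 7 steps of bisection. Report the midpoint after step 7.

0.8828125

g(0.5) = -2.875 < 0, so the root lies in [0.5, 1]
g(0.75) = -1.648438 < 0, so the root lies in [0.75, 1]
g(0.875) = -0.19873 < 0, so the root lies in [0.875, 1]
g(0.9375) = 0.7974 > 0, so the root lies in [0.875, 0.9375]
g(0.90625) = 0.2748 > 0, so the root lies in [0.875, 0.90625]
g(0.890625) = 0.032 > 0, so the root lies in [0.875, 0.890625]
g(0.8828125) = -0.0848 < 0, so the root lies in [0.8828125, 0.890625]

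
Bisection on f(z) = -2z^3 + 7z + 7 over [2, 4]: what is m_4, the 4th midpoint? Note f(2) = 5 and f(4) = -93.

z = 3 gives f = -26, negative; keep [2, 3]
z = 2.5 gives f = -6.75, negative; keep [2, 2.5]
z = 2.25 gives f = -0.03125, negative; keep [2, 2.25]
z = 2.125 gives f = 2.6836, positive; keep [2.125, 2.25]

2.125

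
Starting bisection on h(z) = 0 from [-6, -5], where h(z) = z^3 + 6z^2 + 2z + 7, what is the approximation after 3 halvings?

-5.875

midpoint -5.5: h = 11.125 > 0 → [-6, -5.5]
midpoint -5.75: h = 3.765625 > 0 → [-6, -5.75]
midpoint -5.875: h = -0.435547 < 0 → [-5.875, -5.75]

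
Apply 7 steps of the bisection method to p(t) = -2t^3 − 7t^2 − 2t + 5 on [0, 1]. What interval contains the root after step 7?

[0.65625, 0.6640625]

t = 0.5 gives p = 2, positive; keep [0.5, 1]
t = 0.75 gives p = -1.28125, negative; keep [0.5, 0.75]
t = 0.625 gives p = 0.527344, positive; keep [0.625, 0.75]
t = 0.6875 gives p = -0.3335, negative; keep [0.625, 0.6875]
t = 0.65625 gives p = 0.1076, positive; keep [0.65625, 0.6875]
t = 0.671875 gives p = -0.1103, negative; keep [0.65625, 0.671875]
t = 0.6640625 gives p = -0.0007, negative; keep [0.65625, 0.6640625]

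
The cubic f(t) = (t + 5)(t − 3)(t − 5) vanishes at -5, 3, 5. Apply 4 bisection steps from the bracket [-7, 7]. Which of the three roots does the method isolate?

-5

f(0) = 75 > 0, so the root lies in [-7, 0]
f(-3.5) = 82.875 > 0, so the root lies in [-7, -3.5]
f(-5.25) = -21.140625 < 0, so the root lies in [-5.25, -3.5]
f(-4.375) = 43.2129 > 0, so the root lies in [-5.25, -4.375]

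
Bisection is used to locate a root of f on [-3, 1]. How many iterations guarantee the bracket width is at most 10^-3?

Width after n steps is 4/2^n. Need 2^n ≥ 4/10^-3 = 4000.
2^11 = 2048 < 4000 ≤ 2^12 = 4096, so n = 12.

12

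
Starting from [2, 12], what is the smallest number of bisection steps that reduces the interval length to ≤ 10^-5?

20

Width after n steps is 10/2^n. Need 2^n ≥ 10/10^-5 = 1000000.
2^19 = 524288 < 1000000 ≤ 2^20 = 1048576, so n = 20.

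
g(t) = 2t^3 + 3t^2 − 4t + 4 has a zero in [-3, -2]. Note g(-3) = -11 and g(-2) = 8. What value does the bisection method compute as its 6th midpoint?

-2.578125

g(-2.5) = 1.5 > 0, so the root lies in [-3, -2.5]
g(-2.75) = -3.90625 < 0, so the root lies in [-2.75, -2.5]
g(-2.625) = -1.003906 < 0, so the root lies in [-2.625, -2.5]
g(-2.5625) = 0.2964 > 0, so the root lies in [-2.625, -2.5625]
g(-2.59375) = -0.3415 < 0, so the root lies in [-2.59375, -2.5625]
g(-2.578125) = -0.0195 < 0, so the root lies in [-2.578125, -2.5625]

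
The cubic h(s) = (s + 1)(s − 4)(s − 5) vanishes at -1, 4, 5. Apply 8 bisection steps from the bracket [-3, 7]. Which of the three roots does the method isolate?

m = 2, h(m) = 18 (+); new bracket [-3, 2]
m = -0.5, h(m) = 12.375 (+); new bracket [-3, -0.5]
m = -1.75, h(m) = -29.109375 (−); new bracket [-1.75, -0.5]
m = -1.125, h(m) = -3.9238 (−); new bracket [-1.125, -0.5]
m = -0.8125, h(m) = 5.2449 (+); new bracket [-1.125, -0.8125]
m = -0.96875, h(m) = 0.9268 (+); new bracket [-1.125, -0.96875]
m = -1.046875, h(m) = -1.4305 (−); new bracket [-1.046875, -0.96875]
m = -1.0078125, h(m) = -0.235 (−); new bracket [-1.0078125, -0.96875]

-1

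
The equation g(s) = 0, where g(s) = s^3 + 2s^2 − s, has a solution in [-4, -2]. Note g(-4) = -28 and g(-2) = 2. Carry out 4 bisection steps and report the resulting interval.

m = -3, g(m) = -6 (−); new bracket [-3, -2]
m = -2.5, g(m) = -0.625 (−); new bracket [-2.5, -2]
m = -2.25, g(m) = 0.984375 (+); new bracket [-2.5, -2.25]
m = -2.375, g(m) = 0.2598 (+); new bracket [-2.5, -2.375]

[-2.5, -2.375]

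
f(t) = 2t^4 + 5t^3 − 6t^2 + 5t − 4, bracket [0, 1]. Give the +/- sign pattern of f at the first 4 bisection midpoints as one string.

f(0.5) = -2.25 < 0, so the root lies in [0.5, 1]
f(0.75) = -0.882812 < 0, so the root lies in [0.75, 1]
f(0.875) = 0.303223 > 0, so the root lies in [0.75, 0.875]
f(0.8125) = -0.3449 < 0, so the root lies in [0.8125, 0.875]

--+-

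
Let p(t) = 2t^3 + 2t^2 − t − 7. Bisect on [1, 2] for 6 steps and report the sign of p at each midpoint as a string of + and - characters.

midpoint 1.5: p = 2.75 > 0 → [1, 1.5]
midpoint 1.25: p = -1.21875 < 0 → [1.25, 1.5]
midpoint 1.375: p = 0.605469 > 0 → [1.25, 1.375]
midpoint 1.3125: p = -0.3452 < 0 → [1.3125, 1.375]
midpoint 1.34375: p = 0.1203 > 0 → [1.3125, 1.34375]
midpoint 1.328125: p = -0.1149 < 0 → [1.328125, 1.34375]

+-+-+-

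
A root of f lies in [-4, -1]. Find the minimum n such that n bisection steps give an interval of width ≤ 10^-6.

22

Width after n steps is 3/2^n. Need 2^n ≥ 3/10^-6 = 3000000.
2^21 = 2097152 < 3000000 ≤ 2^22 = 4194304, so n = 22.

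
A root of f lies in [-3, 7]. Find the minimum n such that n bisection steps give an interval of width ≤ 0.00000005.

Width after n steps is 10/2^n. Need 2^n ≥ 10/0.00000005 = 200000000.
2^27 = 134217728 < 200000000 ≤ 2^28 = 268435456, so n = 28.

28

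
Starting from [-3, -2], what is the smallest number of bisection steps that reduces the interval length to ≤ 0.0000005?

21

Width after n steps is 1/2^n. Need 2^n ≥ 1/0.0000005 = 2000000.
2^20 = 1048576 < 2000000 ≤ 2^21 = 2097152, so n = 21.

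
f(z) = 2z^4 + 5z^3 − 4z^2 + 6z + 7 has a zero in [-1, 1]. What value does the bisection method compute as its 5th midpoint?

-0.6875

m = 0, f(m) = 7 (+); new bracket [-1, 0]
m = -0.5, f(m) = 2.5 (+); new bracket [-1, -0.5]
m = -0.75, f(m) = -1.226562 (−); new bracket [-0.75, -0.5]
m = -0.625, f(m) = 0.772 (+); new bracket [-0.75, -0.625]
m = -0.6875, f(m) = -0.1936 (−); new bracket [-0.6875, -0.625]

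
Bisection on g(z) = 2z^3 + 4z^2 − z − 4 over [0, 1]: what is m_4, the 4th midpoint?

0.9375

midpoint 0.5: g = -3.25 < 0 → [0.5, 1]
midpoint 0.75: g = -1.65625 < 0 → [0.75, 1]
midpoint 0.875: g = -0.472656 < 0 → [0.875, 1]
midpoint 0.9375: g = 0.2261 > 0 → [0.875, 0.9375]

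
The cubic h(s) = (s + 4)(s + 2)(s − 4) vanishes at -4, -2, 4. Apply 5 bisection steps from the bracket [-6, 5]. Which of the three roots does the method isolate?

4

s = -0.5 gives h = -23.625, negative; keep [-0.5, 5]
s = 2.25 gives h = -46.484375, negative; keep [2.25, 5]
s = 3.625 gives h = -16.083984, negative; keep [3.625, 5]
s = 4.3125 gives h = 16.3977, positive; keep [3.625, 4.3125]
s = 3.96875 gives h = -1.4864, negative; keep [3.96875, 4.3125]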